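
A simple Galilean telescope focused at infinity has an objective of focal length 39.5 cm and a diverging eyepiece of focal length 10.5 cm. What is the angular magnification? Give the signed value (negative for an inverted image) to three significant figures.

M = -f_obj/f_eye = -39.5/(-10.5) = 3.762.

3.76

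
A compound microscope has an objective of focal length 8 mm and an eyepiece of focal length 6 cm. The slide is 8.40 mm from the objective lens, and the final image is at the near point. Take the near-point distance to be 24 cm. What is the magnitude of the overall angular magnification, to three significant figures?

100

Convert to cm: f_obj = 8 mm = 0.8 cm; d_o = 8.40 mm = 0.84 cm.
Objective: 1/d_i = 1/f_obj - 1/d_o = 1/0.8 - 1/0.84 = 0.05952 cm^-1, so d_i = 16.800 cm.
m_obj = -d_i/d_o = -16.800/0.84 = -20.000.
Eyepiece angular magnification (image at near point): M_eye = 1 + D/f_e = 1 + 24/6 = 5.000.
Overall M = m_obj x M_eye = (-20.000)(5.000) = -100.00.
|M| = 100.00.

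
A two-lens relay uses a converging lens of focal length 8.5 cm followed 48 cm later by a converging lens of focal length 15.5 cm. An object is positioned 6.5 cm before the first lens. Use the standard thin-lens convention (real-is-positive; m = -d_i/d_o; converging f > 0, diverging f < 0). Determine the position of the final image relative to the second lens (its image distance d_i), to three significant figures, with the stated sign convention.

19.5 cm

Applying the thin-lens equation to the first lens, 1/8.5 = 1/6.5 + 1/d_i1, which gives d_i1 = -27.625 cm.
With d_i1 < 0 the first image is virtual and lies on the object side; the object distance for lens 2 is d_o2 = 48 - (-27.625) = 75.625 cm.
Applying the thin-lens equation again with f_2 = 15.5 cm and d_o2 = 75.625 cm gives d_i2 = 19.496 cm.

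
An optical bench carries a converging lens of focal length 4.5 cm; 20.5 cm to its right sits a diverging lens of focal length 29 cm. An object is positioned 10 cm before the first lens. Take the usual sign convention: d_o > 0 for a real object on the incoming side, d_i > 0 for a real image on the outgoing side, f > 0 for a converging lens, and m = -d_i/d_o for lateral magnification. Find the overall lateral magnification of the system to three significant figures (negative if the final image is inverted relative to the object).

Lens 1: 1/d_i1 = 1/f_1 - 1/d_o1 = 1/4.5 - 1/10 = 0.12222 cm^-1, so d_i1 = 8.182 cm.
m_1 = -(8.182)/10 = -0.8182.
Object distance for lens 2: d_o2 = 20.5 - 8.182 = 12.318 cm.
Lens 2: 1/d_i2 = 1/f_2 - 1/d_o2 = 1/(-29) - 1/(12.318) = -0.11566 cm^-1, so d_i2 = -8.646 cm.
m_2 = -(-8.646)/(12.318) = 0.7019.
Overall magnification: m = m_1 m_2 = -0.5743.

-0.574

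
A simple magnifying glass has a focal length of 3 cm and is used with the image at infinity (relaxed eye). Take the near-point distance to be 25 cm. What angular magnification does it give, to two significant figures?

8.3

M = D/f = 25/3 = 8.333.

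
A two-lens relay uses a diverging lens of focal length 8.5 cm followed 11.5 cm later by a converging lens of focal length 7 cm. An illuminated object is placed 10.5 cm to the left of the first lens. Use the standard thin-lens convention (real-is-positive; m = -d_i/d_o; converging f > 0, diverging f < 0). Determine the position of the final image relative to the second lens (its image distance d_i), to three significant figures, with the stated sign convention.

12.3 cm

Applying the thin-lens equation to the first lens, 1/(-8.5) = 1/10.5 + 1/d_i1, which gives d_i1 = -4.697 cm.
The intermediate image is virtual, 4.697 cm to the left of lens 1, so d_o2 = L - d_i1 = 11.5 - (-4.697) = 16.197 cm.
Applying the thin-lens equation again with f_2 = 7 cm and d_o2 = 16.197 cm gives d_i2 = 12.328 cm.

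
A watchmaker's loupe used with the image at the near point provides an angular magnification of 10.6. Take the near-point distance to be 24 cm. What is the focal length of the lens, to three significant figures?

2.50 cm

For the image at the near point, M = 1 + D/f.
f = D/(M - 1) = 24/(10.6 - 1) = 2.500 cm.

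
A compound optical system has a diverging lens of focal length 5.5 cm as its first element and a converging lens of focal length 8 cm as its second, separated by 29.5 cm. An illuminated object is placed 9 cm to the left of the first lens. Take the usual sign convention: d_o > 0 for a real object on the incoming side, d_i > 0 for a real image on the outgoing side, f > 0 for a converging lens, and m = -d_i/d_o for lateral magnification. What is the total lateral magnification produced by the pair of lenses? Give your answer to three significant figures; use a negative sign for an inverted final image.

Applying the thin-lens equation to the first lens, 1/(-5.5) = 1/9 + 1/d_i1, which gives d_i1 = -3.414 cm.
Its lateral magnification is m_1 = -d_i1/d_o1 = -(-3.414)/9 = 0.3793.
With d_i1 < 0 the first image is virtual and lies on the object side; the object distance for lens 2 is d_o2 = 29.5 - (-3.414) = 32.914 cm.
Applying the thin-lens equation again with f_2 = 8 cm and d_o2 = 32.914 cm gives d_i2 = 10.569 cm.
m_2 = -(10.569)/(32.914) = -0.3211.
Total m = m_1 x m_2 = (0.3793)(-0.3211) = -0.1218.

-0.122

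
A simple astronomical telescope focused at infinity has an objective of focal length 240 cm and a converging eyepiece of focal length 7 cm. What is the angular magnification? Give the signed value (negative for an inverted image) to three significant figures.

-34.3

M = -f_obj/f_eye = -240/(7) = -34.286.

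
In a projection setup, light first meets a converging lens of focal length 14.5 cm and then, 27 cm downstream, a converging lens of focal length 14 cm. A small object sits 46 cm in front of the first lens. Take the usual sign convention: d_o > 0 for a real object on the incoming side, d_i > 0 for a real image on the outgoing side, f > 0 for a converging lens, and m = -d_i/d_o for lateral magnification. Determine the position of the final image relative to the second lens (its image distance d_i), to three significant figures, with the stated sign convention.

-9.98 cm

Lens 1: 1/d_i1 = 1/f_1 - 1/d_o1 = 1/14.5 - 1/46 = 0.04723 cm^-1, so d_i1 = 21.175 cm.
Object distance for lens 2: d_o2 = 27 - 21.175 = 5.825 cm.
Lens 2: 1/d_i2 = 1/f_2 - 1/d_o2 = 1/14 - 1/(5.825) = -0.10023 cm^-1, so d_i2 = -9.977 cm.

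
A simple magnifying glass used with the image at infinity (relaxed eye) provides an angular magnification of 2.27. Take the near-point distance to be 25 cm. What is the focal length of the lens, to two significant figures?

11 cm

For the image at infinity, M = D/f.
f = D/M = 25/2.27 = 11.013 cm.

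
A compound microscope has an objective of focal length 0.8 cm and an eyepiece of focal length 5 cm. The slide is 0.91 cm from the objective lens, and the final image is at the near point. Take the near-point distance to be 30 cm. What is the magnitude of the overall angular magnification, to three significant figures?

50.9

Objective: 1/d_i = 1/f_obj - 1/d_o = 1/0.8 - 1/0.91 = 0.15110 cm^-1, so d_i = 6.618 cm.
m_obj = -d_i/d_o = -6.618/0.91 = -7.273.
Eyepiece angular magnification (image at near point): M_eye = 1 + D/f_e = 1 + 30/5 = 7.000.
Overall M = m_obj x M_eye = (-7.273)(7.000) = -50.91.
|M| = 50.91.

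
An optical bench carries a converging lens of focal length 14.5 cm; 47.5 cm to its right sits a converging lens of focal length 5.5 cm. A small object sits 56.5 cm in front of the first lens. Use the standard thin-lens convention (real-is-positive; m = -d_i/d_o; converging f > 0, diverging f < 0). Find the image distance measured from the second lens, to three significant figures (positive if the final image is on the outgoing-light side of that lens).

First lens: d_i1 = 1/(1/14.5 - 1/56.5) = 19.506 cm.
Object distance for lens 2: d_o2 = 47.5 - 19.506 = 27.994 cm.
Second lens: d_i2 = 1/(1/5.5 - 1/(27.994)) = 6.845 cm.

6.84 cm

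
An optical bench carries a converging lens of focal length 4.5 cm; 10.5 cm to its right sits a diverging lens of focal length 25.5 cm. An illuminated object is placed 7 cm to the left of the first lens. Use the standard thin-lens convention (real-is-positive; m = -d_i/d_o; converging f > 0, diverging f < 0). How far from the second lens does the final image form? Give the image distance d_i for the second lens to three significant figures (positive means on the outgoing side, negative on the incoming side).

2.29 cm

First lens: d_i1 = 1/(1/4.5 - 1/7) = 12.600 cm.
This image would form 12.600 cm past lens 1, i.e. 2.100 cm beyond lens 2, so it is a virtual object for lens 2: d_o2 = 10.5 - 12.600 = -2.100 cm.
Second lens: d_i2 = 1/(1/(-25.5) - 1/(-2.100)) = 2.288 cm.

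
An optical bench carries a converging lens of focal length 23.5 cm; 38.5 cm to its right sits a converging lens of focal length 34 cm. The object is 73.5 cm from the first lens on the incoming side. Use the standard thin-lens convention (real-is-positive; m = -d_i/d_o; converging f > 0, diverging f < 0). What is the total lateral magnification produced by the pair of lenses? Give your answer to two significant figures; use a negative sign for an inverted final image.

-0.53

First lens: d_i1 = 1/(1/23.5 - 1/73.5) = 34.545 cm.
m_1 = -(34.545)/73.5 = -0.4700.
The intermediate image is 34.545 cm to the right of lens 1, so d_o2 = L - d_i1 = 38.5 - 34.545 = 3.955 cm.
Second lens: d_i2 = 1/(1/34 - 1/(3.955)) = -4.476 cm.
m_2 = -(-4.476)/(3.955) = 1.1316.
Overall magnification: m = m_1 m_2 = -0.5319.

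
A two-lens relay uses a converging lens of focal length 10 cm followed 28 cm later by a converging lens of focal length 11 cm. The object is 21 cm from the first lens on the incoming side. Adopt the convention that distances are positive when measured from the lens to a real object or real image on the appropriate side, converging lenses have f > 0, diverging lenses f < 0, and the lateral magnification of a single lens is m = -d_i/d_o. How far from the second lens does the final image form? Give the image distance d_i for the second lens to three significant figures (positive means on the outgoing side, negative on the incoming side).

Lens 1: 1/d_i1 = 1/f_1 - 1/d_o1 = 1/10 - 1/21 = 0.05238 cm^-1, so d_i1 = 19.091 cm.
The intermediate image is 19.091 cm to the right of lens 1, so d_o2 = L - d_i1 = 28 - 19.091 = 8.909 cm.
Lens 2: 1/d_i2 = 1/f_2 - 1/d_o2 = 1/11 - 1/(8.909) = -0.02134 cm^-1, so d_i2 = -46.870 cm.

-46.9 cm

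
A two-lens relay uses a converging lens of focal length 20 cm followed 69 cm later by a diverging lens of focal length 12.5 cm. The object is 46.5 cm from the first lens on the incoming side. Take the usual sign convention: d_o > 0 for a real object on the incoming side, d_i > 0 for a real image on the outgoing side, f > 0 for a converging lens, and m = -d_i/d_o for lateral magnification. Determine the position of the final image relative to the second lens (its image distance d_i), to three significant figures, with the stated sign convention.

-9.13 cm

Applying the thin-lens equation to the first lens, 1/20 = 1/46.5 + 1/d_i1, which gives d_i1 = 35.094 cm.
Object distance for lens 2: d_o2 = 69 - 35.094 = 33.906 cm.
Applying the thin-lens equation again with f_2 = -12.5 cm and d_o2 = 33.906 cm gives d_i2 = -9.133 cm.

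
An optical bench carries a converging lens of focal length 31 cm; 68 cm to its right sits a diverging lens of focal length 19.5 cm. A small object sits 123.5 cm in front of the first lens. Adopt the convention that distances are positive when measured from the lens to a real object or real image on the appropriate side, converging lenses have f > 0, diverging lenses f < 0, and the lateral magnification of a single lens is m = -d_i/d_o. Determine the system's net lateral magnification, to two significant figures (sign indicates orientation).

Applying the thin-lens equation to the first lens, 1/31 = 1/123.5 + 1/d_i1, which gives d_i1 = 41.389 cm.
Its lateral magnification is m_1 = -d_i1/d_o1 = -(41.389)/123.5 = -0.3351.
Object distance for lens 2: d_o2 = 68 - 41.389 = 26.611 cm.
Applying the thin-lens equation again with f_2 = -19.5 cm and d_o2 = 26.611 cm gives d_i2 = -11.254 cm.
m_2 = -(-11.254)/(26.611) = 0.4229.
Overall magnification: m = m_1 m_2 = -0.1417.

-0.14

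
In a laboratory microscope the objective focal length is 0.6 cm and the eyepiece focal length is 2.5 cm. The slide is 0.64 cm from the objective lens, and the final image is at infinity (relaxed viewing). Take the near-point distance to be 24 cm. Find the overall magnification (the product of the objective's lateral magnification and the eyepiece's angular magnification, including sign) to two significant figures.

Objective: 1/d_i = 1/f_obj - 1/d_o = 1/0.6 - 1/0.64 = 0.10417 cm^-1, so d_i = 9.600 cm.
m_obj = -d_i/d_o = -9.600/0.64 = -15.000.
Eyepiece angular magnification (image at infinity): M_eye = D/f_e = 24/2.5 = 9.600.
Overall M = m_obj x M_eye = (-15.000)(9.600) = -144.00.

-140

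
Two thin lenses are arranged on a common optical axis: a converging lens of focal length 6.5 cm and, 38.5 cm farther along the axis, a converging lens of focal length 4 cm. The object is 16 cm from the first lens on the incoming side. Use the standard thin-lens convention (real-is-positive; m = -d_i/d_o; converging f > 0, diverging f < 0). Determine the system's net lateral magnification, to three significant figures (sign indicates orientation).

0.116

Applying the thin-lens equation to the first lens, 1/6.5 = 1/16 + 1/d_i1, which gives d_i1 = 10.947 cm.
Its lateral magnification is m_1 = -d_i1/d_o1 = -(10.947)/16 = -0.6842.
That image sits 27.553 cm in front of the second lens, so d_o2 = 27.553 cm.
Applying the thin-lens equation again with f_2 = 4 cm and d_o2 = 27.553 cm gives d_i2 = 4.679 cm.
m_2 = -(4.679)/(27.553) = -0.1698.
Overall magnification: m = m_1 m_2 = 0.1162.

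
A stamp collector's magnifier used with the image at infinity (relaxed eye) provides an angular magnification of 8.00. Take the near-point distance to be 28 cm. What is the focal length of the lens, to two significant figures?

For the image at infinity, M = D/f.
f = D/M = 28/8.0 = 3.500 cm.

3.5 cm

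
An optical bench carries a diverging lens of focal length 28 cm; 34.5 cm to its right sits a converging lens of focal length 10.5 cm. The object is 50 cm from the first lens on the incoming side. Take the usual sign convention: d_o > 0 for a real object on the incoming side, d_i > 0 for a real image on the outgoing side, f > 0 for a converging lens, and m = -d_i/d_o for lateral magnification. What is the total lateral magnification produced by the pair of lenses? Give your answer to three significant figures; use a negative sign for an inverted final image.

Applying the thin-lens equation to the first lens, 1/(-28) = 1/50 + 1/d_i1, which gives d_i1 = -17.949 cm.
Its lateral magnification is m_1 = -d_i1/d_o1 = -(-17.949)/50 = 0.3590.
With d_i1 < 0 the first image is virtual and lies on the object side; the object distance for lens 2 is d_o2 = 34.5 - (-17.949) = 52.449 cm.
Applying the thin-lens equation again with f_2 = 10.5 cm and d_o2 = 52.449 cm gives d_i2 = 13.128 cm.
m_2 = -(13.128)/(52.449) = -0.2503.
Overall magnification: m = m_1 m_2 = -0.0899.

-0.0899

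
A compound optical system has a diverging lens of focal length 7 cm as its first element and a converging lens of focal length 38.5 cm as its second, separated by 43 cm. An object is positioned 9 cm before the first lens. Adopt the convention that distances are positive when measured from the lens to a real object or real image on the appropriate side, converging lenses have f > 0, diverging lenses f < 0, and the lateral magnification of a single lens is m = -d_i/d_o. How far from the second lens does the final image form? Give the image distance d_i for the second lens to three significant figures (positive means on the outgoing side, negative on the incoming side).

214 cm

Applying the thin-lens equation to the first lens, 1/(-7) = 1/9 + 1/d_i1, which gives d_i1 = -3.938 cm.
With d_i1 < 0 the first image is virtual and lies on the object side; the object distance for lens 2 is d_o2 = 43 - (-3.938) = 46.938 cm.
Applying the thin-lens equation again with f_2 = 38.5 cm and d_o2 = 46.938 cm gives d_i2 = 214.174 cm.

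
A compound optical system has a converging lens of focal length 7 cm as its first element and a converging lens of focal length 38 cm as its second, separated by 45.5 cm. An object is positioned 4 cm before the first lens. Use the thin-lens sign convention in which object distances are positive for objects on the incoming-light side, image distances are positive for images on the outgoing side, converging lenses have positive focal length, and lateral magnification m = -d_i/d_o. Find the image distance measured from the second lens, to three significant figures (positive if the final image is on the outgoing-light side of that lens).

124 cm

First lens: d_i1 = 1/(1/7 - 1/4) = -9.333 cm.
With d_i1 < 0 the first image is virtual and lies on the object side; the object distance for lens 2 is d_o2 = 45.5 - (-9.333) = 54.833 cm.
Second lens: d_i2 = 1/(1/38 - 1/(54.833)) = 123.782 cm.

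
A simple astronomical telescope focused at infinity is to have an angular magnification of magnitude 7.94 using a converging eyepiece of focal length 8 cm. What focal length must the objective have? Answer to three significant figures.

|M| = f_obj/|f_eye|, so f_obj = |M| x |f_eye| = 7.94 x 8 = 63.520 cm.

63.5 cm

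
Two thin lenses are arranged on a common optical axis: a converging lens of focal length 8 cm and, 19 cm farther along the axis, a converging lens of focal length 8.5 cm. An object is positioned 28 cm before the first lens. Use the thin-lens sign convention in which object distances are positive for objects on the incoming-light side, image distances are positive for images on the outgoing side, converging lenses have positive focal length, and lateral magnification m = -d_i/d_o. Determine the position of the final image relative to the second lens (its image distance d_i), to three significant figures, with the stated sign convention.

Lens 1: 1/d_i1 = 1/f_1 - 1/d_o1 = 1/8 - 1/28 = 0.08929 cm^-1, so d_i1 = 11.200 cm.
That image sits 7.800 cm in front of the second lens, so d_o2 = 7.800 cm.
Lens 2: 1/d_i2 = 1/f_2 - 1/d_o2 = 1/8.5 - 1/(7.800) = -0.01056 cm^-1, so d_i2 = -94.714 cm.

-94.7 cm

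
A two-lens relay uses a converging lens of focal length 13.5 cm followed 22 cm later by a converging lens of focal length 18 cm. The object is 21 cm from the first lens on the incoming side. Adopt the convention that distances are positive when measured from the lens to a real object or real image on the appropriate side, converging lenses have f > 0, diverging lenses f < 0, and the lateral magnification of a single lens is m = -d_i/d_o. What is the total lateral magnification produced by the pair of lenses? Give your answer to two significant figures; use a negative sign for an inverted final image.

-0.96

Lens 1: 1/d_i1 = 1/f_1 - 1/d_o1 = 1/13.5 - 1/21 = 0.02646 cm^-1, so d_i1 = 37.800 cm.
m_1 = -(37.800)/21 = -1.8000.
This image would form 37.800 cm past lens 1, i.e. 15.800 cm beyond lens 2, so it is a virtual object for lens 2: d_o2 = 22 - 37.800 = -15.800 cm.
Lens 2: 1/d_i2 = 1/f_2 - 1/d_o2 = 1/18 - 1/(-15.800) = 0.11885 cm^-1, so d_i2 = 8.414 cm.
m_2 = -(8.414)/(-15.800) = 0.5325.
Overall magnification: m = m_1 m_2 = -0.9586.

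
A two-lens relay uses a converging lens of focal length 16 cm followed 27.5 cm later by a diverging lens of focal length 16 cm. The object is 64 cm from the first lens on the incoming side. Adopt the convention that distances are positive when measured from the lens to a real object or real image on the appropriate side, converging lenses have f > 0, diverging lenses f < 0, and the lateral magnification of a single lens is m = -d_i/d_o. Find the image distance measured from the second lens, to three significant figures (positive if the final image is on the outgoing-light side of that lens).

-4.45 cm

First lens: d_i1 = 1/(1/16 - 1/64) = 21.333 cm.
The intermediate image is 21.333 cm to the right of lens 1, so d_o2 = L - d_i1 = 27.5 - 21.333 = 6.167 cm.
Second lens: d_i2 = 1/(1/(-16) - 1/(6.167)) = -4.451 cm.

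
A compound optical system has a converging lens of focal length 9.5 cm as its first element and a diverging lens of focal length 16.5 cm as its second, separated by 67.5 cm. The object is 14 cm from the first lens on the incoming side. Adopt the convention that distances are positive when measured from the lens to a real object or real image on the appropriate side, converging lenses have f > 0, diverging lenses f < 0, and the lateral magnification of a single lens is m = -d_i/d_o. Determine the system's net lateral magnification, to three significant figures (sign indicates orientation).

-0.640

First lens: d_i1 = 1/(1/9.5 - 1/14) = 29.556 cm.
m_1 = -(29.556)/14 = -2.1111.
Object distance for lens 2: d_o2 = 67.5 - 29.556 = 37.944 cm.
Second lens: d_i2 = 1/(1/(-16.5) - 1/(37.944)) = -11.499 cm.
m_2 = -(-11.499)/(37.944) = 0.3031.
The system's lateral magnification is m_1 m_2 = (-2.1111)(0.3031) = -0.6398.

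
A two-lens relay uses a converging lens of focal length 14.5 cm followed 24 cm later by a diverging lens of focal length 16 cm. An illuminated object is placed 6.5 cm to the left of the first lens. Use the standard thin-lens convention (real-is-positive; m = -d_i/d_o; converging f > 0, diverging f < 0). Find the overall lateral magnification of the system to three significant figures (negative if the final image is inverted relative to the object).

Applying the thin-lens equation to the first lens, 1/14.5 = 1/6.5 + 1/d_i1, which gives d_i1 = -11.781 cm.
Its lateral magnification is m_1 = -d_i1/d_o1 = -(-11.781)/6.5 = 1.8125.
With d_i1 < 0 the first image is virtual and lies on the object side; the object distance for lens 2 is d_o2 = 24 - (-11.781) = 35.781 cm.
Applying the thin-lens equation again with f_2 = -16 cm and d_o2 = 35.781 cm gives d_i2 = -11.056 cm.
m_2 = -(-11.056)/(35.781) = 0.3090.
Overall magnification: m = m_1 m_2 = 0.5600.

0.560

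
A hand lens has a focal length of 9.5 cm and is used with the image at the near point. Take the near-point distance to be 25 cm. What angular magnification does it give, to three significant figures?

M = 1 + D/f = 1 + 25/9.5 = 3.632.

3.63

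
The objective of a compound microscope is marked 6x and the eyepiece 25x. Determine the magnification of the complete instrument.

The overall magnification of a compound microscope is the product of the objective and eyepiece magnifications:
M = M_obj x M_eye = 6 x 25 = 150.

150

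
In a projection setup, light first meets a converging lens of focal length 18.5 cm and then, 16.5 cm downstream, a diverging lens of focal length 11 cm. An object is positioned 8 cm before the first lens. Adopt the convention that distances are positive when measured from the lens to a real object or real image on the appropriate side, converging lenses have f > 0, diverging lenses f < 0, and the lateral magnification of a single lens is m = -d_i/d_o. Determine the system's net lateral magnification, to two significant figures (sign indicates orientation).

0.47

Lens 1: 1/d_i1 = 1/f_1 - 1/d_o1 = 1/18.5 - 1/8 = -0.07095 cm^-1, so d_i1 = -14.095 cm.
m_1 = -(-14.095)/8 = 1.7619.
The intermediate image is virtual, 14.095 cm to the left of lens 1, so d_o2 = L - d_i1 = 16.5 - (-14.095) = 30.595 cm.
Lens 2: 1/d_i2 = 1/f_2 - 1/d_o2 = 1/(-11) - 1/(30.595) = -0.12359 cm^-1, so d_i2 = -8.091 cm.
m_2 = -(-8.091)/(30.595) = 0.2645.
Total m = m_1 x m_2 = (1.7619)(0.2645) = 0.4659.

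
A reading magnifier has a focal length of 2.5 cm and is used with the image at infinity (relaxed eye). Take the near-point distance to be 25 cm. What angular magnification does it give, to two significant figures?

10

M = D/f = 25/2.5 = 10.000.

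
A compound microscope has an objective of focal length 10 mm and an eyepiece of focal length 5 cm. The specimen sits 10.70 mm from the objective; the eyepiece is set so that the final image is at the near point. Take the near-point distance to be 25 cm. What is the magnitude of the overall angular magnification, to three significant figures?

85.7

Convert to cm: f_obj = 10 mm = 1 cm; d_o = 10.70 mm = 1.07 cm.
Objective: 1/d_i = 1/f_obj - 1/d_o = 1/1 - 1/1.07 = 0.06542 cm^-1, so d_i = 15.286 cm.
m_obj = -d_i/d_o = -15.286/1.07 = -14.286.
Eyepiece angular magnification (image at near point): M_eye = 1 + D/f_e = 1 + 25/5 = 6.000.
Overall M = m_obj x M_eye = (-14.286)(6.000) = -85.71.
|M| = 85.71.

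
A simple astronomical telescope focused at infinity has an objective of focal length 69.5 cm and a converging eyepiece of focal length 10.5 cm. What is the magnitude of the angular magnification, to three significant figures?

6.62

|M| = f_obj/|f_eye| = 69.5/10.5 = 6.619.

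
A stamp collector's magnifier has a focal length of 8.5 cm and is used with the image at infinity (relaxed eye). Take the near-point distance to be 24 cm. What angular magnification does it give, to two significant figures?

M = D/f = 24/8.5 = 2.824.

2.8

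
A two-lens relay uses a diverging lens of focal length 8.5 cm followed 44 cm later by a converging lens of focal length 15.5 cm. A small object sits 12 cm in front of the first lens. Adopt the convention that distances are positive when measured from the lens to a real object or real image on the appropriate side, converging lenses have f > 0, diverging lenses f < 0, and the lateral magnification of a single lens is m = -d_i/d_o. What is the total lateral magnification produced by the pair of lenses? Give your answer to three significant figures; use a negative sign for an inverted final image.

-0.192

Applying the thin-lens equation to the first lens, 1/(-8.5) = 1/12 + 1/d_i1, which gives d_i1 = -4.976 cm.
Its lateral magnification is m_1 = -d_i1/d_o1 = -(-4.976)/12 = 0.4146.
With d_i1 < 0 the first image is virtual and lies on the object side; the object distance for lens 2 is d_o2 = 44 - (-4.976) = 48.976 cm.
Applying the thin-lens equation again with f_2 = 15.5 cm and d_o2 = 48.976 cm gives d_i2 = 22.677 cm.
m_2 = -(22.677)/(48.976) = -0.4630.
Overall magnification: m = m_1 m_2 = -0.1920.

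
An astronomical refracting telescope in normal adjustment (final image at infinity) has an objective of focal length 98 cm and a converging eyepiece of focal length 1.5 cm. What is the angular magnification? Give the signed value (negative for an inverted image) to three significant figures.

-65.3

M = -f_obj/f_eye = -98/(1.5) = -65.333.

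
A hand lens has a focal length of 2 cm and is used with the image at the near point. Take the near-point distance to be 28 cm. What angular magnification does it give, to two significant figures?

M = 1 + D/f = 1 + 28/2 = 15.000.

15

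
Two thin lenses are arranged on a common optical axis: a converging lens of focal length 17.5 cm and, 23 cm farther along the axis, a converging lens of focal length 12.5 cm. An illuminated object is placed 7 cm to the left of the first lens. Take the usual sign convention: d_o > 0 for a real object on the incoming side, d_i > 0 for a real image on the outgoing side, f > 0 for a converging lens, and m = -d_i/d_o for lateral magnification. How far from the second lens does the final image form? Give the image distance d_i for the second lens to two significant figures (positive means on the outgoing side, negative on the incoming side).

20 cm

Applying the thin-lens equation to the first lens, 1/17.5 = 1/7 + 1/d_i1, which gives d_i1 = -11.667 cm.
The intermediate image is virtual, 11.667 cm to the left of lens 1, so d_o2 = L - d_i1 = 23 - (-11.667) = 34.667 cm.
Applying the thin-lens equation again with f_2 = 12.5 cm and d_o2 = 34.667 cm gives d_i2 = 19.549 cm.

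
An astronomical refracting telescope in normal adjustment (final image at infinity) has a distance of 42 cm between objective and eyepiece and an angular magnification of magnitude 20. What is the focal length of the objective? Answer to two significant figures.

In normal adjustment the tube length equals f_obj + f_eye and |M| = f_obj/f_eye.
So f_obj = 20 f_eye and 20 f_eye + f_eye = 42 cm, giving f_eye = 42/21 = 2.000 cm and f_obj = 40.000 cm.

40 cm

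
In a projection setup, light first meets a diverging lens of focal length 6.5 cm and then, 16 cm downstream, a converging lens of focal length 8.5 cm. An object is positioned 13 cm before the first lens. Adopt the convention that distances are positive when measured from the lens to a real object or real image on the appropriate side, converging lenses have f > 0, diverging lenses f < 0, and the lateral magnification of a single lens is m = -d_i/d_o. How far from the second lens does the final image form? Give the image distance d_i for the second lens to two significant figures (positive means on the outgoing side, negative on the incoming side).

First lens: d_i1 = 1/(1/(-6.5) - 1/13) = -4.333 cm.
With d_i1 < 0 the first image is virtual and lies on the object side; the object distance for lens 2 is d_o2 = 16 - (-4.333) = 20.333 cm.
Second lens: d_i2 = 1/(1/8.5 - 1/(20.333)) = 14.606 cm.

15 cm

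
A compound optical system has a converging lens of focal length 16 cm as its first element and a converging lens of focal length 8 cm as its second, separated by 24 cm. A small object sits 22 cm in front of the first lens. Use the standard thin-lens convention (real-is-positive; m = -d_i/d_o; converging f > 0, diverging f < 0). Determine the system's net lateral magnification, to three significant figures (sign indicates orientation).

-0.500

Applying the thin-lens equation to the first lens, 1/16 = 1/22 + 1/d_i1, which gives d_i1 = 58.667 cm.
Its lateral magnification is m_1 = -d_i1/d_o1 = -(58.667)/22 = -2.6667.
Since 58.667 cm > 24 cm, the first image lies past the second lens and serves as a virtual object: d_o2 = L - d_i1 = -34.667 cm.
Applying the thin-lens equation again with f_2 = 8 cm and d_o2 = -34.667 cm gives d_i2 = 6.500 cm.
m_2 = -(6.500)/(-34.667) = 0.1875.
Overall magnification: m = m_1 m_2 = -0.5000.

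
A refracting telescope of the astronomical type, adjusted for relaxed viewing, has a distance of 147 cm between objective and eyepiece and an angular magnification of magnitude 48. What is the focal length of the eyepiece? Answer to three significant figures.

In normal adjustment the tube length equals f_obj + f_eye and |M| = f_obj/f_eye.
So f_obj = 48 f_eye and 48 f_eye + f_eye = 147 cm, giving f_eye = 147/49 = 3.000 cm and f_obj = 144.000 cm.

3.00 cm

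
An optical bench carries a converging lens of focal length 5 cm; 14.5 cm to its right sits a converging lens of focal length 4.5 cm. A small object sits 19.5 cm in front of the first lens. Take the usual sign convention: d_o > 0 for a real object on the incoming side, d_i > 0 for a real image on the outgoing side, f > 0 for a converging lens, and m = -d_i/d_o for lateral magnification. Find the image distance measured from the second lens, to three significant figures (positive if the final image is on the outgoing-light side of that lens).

10.7 cm

Applying the thin-lens equation to the first lens, 1/5 = 1/19.5 + 1/d_i1, which gives d_i1 = 6.724 cm.
That image sits 7.776 cm in front of the second lens, so d_o2 = 7.776 cm.
Applying the thin-lens equation again with f_2 = 4.5 cm and d_o2 = 7.776 cm gives d_i2 = 10.682 cm.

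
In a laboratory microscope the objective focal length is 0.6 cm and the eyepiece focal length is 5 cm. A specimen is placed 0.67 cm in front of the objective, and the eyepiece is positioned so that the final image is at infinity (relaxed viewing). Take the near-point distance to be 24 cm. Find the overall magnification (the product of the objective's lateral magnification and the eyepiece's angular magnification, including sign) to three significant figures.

Objective: 1/d_i = 1/f_obj - 1/d_o = 1/0.6 - 1/0.67 = 0.17413 cm^-1, so d_i = 5.743 cm.
m_obj = -d_i/d_o = -5.743/0.67 = -8.571.
Eyepiece angular magnification (image at infinity): M_eye = D/f_e = 24/5 = 4.800.
Overall M = m_obj x M_eye = (-8.571)(4.800) = -41.14.

-41.1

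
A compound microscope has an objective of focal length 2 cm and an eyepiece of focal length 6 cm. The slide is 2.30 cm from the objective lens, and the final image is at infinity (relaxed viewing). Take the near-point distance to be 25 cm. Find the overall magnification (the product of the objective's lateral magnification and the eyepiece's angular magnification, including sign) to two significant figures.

Objective: 1/d_i = 1/f_obj - 1/d_o = 1/2 - 1/2.30 = 0.06522 cm^-1, so d_i = 15.333 cm.
m_obj = -d_i/d_o = -15.333/2.30 = -6.667.
Eyepiece angular magnification (image at infinity): M_eye = D/f_e = 25/6 = 4.167.
Overall M = m_obj x M_eye = (-6.667)(4.167) = -27.78.

-28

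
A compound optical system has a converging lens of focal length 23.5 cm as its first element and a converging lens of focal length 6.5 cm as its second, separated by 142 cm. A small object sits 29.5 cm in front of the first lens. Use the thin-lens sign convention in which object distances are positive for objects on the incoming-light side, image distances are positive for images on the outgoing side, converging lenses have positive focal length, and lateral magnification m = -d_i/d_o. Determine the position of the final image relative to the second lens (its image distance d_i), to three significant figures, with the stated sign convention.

8.62 cm

Lens 1: 1/d_i1 = 1/f_1 - 1/d_o1 = 1/23.5 - 1/29.5 = 0.00865 cm^-1, so d_i1 = 115.542 cm.
That image sits 26.458 cm in front of the second lens, so d_o2 = 26.458 cm.
Lens 2: 1/d_i2 = 1/f_2 - 1/d_o2 = 1/6.5 - 1/(26.458) = 0.11605 cm^-1, so d_i2 = 8.617 cm.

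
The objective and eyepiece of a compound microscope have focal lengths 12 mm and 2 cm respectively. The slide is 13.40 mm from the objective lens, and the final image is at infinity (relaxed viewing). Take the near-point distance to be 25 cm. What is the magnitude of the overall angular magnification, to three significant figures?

Convert to cm: f_obj = 12 mm = 1.2 cm; d_o = 13.40 mm = 1.34 cm.
Objective: 1/d_i = 1/f_obj - 1/d_o = 1/1.2 - 1/1.34 = 0.08706 cm^-1, so d_i = 11.486 cm.
m_obj = -d_i/d_o = -11.486/1.34 = -8.571.
Eyepiece angular magnification (image at infinity): M_eye = D/f_e = 25/2 = 12.500.
Overall M = m_obj x M_eye = (-8.571)(12.500) = -107.14.
|M| = 107.14.

107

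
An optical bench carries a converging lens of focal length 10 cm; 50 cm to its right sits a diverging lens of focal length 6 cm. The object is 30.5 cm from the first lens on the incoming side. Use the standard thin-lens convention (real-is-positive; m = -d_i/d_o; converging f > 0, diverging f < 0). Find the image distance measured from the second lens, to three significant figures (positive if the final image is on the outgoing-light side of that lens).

First lens: d_i1 = 1/(1/10 - 1/30.5) = 14.878 cm.
The intermediate image is 14.878 cm to the right of lens 1, so d_o2 = L - d_i1 = 50 - 14.878 = 35.122 cm.
Second lens: d_i2 = 1/(1/(-6) - 1/(35.122)) = -5.125 cm.

-5.12 cm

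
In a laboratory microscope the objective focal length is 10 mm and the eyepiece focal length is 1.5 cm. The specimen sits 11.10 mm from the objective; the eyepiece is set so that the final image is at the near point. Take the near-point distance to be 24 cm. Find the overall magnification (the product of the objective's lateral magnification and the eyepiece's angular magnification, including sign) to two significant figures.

Convert to cm: f_obj = 10 mm = 1 cm; d_o = 11.10 mm = 1.11 cm.
Objective: 1/d_i = 1/f_obj - 1/d_o = 1/1 - 1/1.11 = 0.09910 cm^-1, so d_i = 10.091 cm.
m_obj = -d_i/d_o = -10.091/1.11 = -9.091.
Eyepiece angular magnification (image at near point): M_eye = 1 + D/f_e = 1 + 24/1.5 = 17.000.
Overall M = m_obj x M_eye = (-9.091)(17.000) = -154.55.

-150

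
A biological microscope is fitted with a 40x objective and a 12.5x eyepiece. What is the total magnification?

The overall magnification of a compound microscope is the product of the objective and eyepiece magnifications:
M = M_obj x M_eye = 40 x 12.5 = 500.

500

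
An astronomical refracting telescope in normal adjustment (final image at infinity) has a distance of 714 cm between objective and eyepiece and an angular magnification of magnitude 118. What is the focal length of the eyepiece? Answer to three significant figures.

6.00 cm

In normal adjustment the tube length equals f_obj + f_eye and |M| = f_obj/f_eye.
So f_obj = 118 f_eye and 118 f_eye + f_eye = 714 cm, giving f_eye = 714/119 = 6.000 cm and f_obj = 708.000 cm.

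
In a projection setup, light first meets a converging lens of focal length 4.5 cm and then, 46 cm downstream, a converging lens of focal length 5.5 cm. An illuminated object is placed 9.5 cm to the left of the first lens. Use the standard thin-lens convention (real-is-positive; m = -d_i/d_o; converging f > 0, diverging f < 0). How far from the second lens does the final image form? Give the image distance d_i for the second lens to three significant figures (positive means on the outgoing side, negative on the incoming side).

First lens: d_i1 = 1/(1/4.5 - 1/9.5) = 8.550 cm.
That image sits 37.450 cm in front of the second lens, so d_o2 = 37.450 cm.
Second lens: d_i2 = 1/(1/5.5 - 1/(37.450)) = 6.447 cm.

6.45 cm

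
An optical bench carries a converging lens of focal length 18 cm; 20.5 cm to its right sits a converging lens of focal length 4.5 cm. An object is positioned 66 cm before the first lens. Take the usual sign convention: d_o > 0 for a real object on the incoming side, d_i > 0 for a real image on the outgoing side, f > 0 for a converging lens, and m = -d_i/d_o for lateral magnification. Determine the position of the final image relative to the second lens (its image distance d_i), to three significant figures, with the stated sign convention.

2.19 cm

Applying the thin-lens equation to the first lens, 1/18 = 1/66 + 1/d_i1, which gives d_i1 = 24.750 cm.
This image would form 24.750 cm past lens 1, i.e. 4.250 cm beyond lens 2, so it is a virtual object for lens 2: d_o2 = 20.5 - 24.750 = -4.250 cm.
Applying the thin-lens equation again with f_2 = 4.5 cm and d_o2 = -4.250 cm gives d_i2 = 2.186 cm.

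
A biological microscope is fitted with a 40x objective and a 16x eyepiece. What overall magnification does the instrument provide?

The overall magnification of a compound microscope is the product of the objective and eyepiece magnifications:
M = M_obj x M_eye = 40 x 16 = 640.

640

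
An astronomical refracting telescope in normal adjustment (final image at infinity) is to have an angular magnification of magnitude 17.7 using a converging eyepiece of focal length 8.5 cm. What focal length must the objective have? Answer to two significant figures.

150 cm

|M| = f_obj/|f_eye|, so f_obj = |M| x |f_eye| = 17.7 x 8.5 = 150.450 cm.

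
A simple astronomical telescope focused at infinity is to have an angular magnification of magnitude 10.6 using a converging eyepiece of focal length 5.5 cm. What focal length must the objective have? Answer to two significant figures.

58 cm

|M| = f_obj/|f_eye|, so f_obj = |M| x |f_eye| = 10.6 x 5.5 = 58.300 cm.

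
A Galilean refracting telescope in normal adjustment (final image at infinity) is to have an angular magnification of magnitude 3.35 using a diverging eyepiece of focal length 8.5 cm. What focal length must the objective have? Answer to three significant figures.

|M| = f_obj/|f_eye|, so f_obj = |M| x |f_eye| = 3.35 x 8.5 = 28.475 cm.

28.5 cm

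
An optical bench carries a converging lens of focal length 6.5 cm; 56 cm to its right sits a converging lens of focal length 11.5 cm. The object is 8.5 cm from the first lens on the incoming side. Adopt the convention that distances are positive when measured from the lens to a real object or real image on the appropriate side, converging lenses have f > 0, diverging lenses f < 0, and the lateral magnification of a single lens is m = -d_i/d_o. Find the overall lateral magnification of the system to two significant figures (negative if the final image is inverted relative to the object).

First lens: d_i1 = 1/(1/6.5 - 1/8.5) = 27.625 cm.
m_1 = -(27.625)/8.5 = -3.2500.
That image sits 28.375 cm in front of the second lens, so d_o2 = 28.375 cm.
Second lens: d_i2 = 1/(1/11.5 - 1/(28.375)) = 19.337 cm.
m_2 = -(19.337)/(28.375) = -0.6815.
The system's lateral magnification is m_1 m_2 = (-3.2500)(-0.6815) = 2.2148.

2.2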